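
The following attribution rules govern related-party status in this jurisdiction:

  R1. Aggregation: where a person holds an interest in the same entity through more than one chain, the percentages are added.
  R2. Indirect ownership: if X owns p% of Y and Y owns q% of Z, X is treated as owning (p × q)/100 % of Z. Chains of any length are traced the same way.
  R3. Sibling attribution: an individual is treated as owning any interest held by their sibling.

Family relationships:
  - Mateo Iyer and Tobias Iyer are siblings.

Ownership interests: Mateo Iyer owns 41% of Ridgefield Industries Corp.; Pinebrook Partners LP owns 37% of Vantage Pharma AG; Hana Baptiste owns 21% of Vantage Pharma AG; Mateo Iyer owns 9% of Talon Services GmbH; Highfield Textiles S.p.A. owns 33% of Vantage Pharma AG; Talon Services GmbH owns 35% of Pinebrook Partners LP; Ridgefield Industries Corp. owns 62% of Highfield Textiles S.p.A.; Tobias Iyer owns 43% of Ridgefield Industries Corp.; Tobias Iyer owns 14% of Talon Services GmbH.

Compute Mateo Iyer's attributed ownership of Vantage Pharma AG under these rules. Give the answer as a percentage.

By sibling attribution (R3), Mateo Iyer is treated as also owning Tobias Iyer's interest in Ridgefield Industries Corp, giving 41% + 43% = 84%.
By sibling attribution (R3), Mateo Iyer is treated as also owning Tobias Iyer's interest in Talon Services GmbH, giving 9% + 14% = 23%.
Chain via Ridgefield Industries Corp. → Highfield Textiles S.p.A. (R2): 84% × 62% × 33% = 17.1864% of Vantage Pharma AG.
Chain via Talon Services GmbH → Pinebrook Partners LP (R2): 23% × 35% × 37% = 2.9785% of Vantage Pharma AG.
Aggregating (R1): 17.1864% + 2.9785% = 20.1649%.

20.1649%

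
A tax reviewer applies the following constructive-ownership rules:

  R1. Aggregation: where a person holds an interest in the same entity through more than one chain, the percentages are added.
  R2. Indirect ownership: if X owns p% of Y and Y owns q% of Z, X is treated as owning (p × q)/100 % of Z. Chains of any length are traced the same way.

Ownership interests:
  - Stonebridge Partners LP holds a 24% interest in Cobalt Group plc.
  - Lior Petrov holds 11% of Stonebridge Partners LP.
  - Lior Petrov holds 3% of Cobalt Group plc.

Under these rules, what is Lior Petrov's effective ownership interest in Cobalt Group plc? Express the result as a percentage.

Chain via Stonebridge Partners LP (R2): 11% × 24% = 2.64% of Cobalt Group plc.
Direct interest in Cobalt Group plc: 3%.
Aggregating (R1): 2.64% + 3% = 5.64%.

5.64%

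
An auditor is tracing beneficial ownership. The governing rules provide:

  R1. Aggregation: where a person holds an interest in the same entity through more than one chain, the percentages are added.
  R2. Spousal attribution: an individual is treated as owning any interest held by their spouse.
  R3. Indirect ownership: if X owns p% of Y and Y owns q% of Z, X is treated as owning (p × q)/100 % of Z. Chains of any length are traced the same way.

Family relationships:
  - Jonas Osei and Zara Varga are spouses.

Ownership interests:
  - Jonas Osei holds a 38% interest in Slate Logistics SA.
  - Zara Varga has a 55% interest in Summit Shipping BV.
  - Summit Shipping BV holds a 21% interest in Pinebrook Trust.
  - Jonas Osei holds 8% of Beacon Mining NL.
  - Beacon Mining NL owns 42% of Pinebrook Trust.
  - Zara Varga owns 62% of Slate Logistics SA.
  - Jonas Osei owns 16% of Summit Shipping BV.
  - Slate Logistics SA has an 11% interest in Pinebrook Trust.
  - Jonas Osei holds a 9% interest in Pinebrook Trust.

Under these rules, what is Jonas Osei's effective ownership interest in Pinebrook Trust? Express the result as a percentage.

By spousal attribution (R2), Jonas Osei is treated as also owning Zara Varga's interest in Slate Logistics SA, giving 38% + 62% = 100%.
By spousal attribution (R2), Jonas Osei is treated as also owning Zara Varga's interest in Summit Shipping BV, giving 16% + 55% = 71%.
Chain via Beacon Mining NL (R3): 8% × 42% = 3.36% of Pinebrook Trust.
Chain via Slate Logistics SA (R3): 100% × 11% = 11% of Pinebrook Trust.
Chain via Summit Shipping BV (R3): 71% × 21% = 14.91% of Pinebrook Trust.
Direct interest in Pinebrook Trust: 9%.
Aggregating (R1): 3.36% + 11% + 14.91% + 9% = 38.27%.

38.27%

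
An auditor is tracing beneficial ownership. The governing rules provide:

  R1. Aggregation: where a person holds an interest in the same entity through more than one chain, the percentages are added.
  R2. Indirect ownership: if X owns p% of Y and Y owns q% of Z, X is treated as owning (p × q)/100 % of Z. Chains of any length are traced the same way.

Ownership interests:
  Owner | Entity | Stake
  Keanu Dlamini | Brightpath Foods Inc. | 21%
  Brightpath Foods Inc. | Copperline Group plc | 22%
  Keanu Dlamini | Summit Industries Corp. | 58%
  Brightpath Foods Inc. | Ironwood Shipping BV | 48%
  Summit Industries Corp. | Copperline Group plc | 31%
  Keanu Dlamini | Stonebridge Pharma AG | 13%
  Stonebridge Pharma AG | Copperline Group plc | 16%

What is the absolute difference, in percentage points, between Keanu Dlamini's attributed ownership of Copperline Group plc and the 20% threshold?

Chain via Brightpath Foods Inc. (R2): 21% × 22% = 4.62% of Copperline Group plc.
Chain via Summit Industries Corp. (R2): 58% × 31% = 17.98% of Copperline Group plc.
Chain via Stonebridge Pharma AG (R2): 13% × 16% = 2.08% of Copperline Group plc.
Aggregating (R1): 4.62% + 17.98% + 2.08% = 24.68%.
24.68% exceeds the 20% threshold by 4.68 percentage points.

4.68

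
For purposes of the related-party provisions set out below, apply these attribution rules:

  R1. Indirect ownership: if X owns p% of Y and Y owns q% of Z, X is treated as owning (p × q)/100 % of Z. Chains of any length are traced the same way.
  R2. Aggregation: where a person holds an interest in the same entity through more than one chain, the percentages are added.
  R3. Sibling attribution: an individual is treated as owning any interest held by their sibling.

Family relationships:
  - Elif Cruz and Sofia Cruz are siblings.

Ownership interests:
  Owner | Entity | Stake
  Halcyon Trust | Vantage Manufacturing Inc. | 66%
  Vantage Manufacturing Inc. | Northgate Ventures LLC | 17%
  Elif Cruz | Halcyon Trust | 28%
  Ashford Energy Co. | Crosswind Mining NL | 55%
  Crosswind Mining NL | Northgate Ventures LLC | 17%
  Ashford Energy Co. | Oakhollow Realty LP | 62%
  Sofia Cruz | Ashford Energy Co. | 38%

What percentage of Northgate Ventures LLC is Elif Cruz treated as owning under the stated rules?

6.6946%

By sibling attribution (R3), Elif Cruz is treated as owning Sofia Cruz's 38% interest in Ashford Energy Co.
Chain via Halcyon Trust → Vantage Manufacturing Inc. (R1): 28% × 66% × 17% = 3.1416% of Northgate Ventures LLC.
Chain via Ashford Energy Co. → Crosswind Mining NL (R1): 38% × 55% × 17% = 3.553% of Northgate Ventures LLC.
Aggregating (R2): 3.1416% + 3.553% = 6.6946%.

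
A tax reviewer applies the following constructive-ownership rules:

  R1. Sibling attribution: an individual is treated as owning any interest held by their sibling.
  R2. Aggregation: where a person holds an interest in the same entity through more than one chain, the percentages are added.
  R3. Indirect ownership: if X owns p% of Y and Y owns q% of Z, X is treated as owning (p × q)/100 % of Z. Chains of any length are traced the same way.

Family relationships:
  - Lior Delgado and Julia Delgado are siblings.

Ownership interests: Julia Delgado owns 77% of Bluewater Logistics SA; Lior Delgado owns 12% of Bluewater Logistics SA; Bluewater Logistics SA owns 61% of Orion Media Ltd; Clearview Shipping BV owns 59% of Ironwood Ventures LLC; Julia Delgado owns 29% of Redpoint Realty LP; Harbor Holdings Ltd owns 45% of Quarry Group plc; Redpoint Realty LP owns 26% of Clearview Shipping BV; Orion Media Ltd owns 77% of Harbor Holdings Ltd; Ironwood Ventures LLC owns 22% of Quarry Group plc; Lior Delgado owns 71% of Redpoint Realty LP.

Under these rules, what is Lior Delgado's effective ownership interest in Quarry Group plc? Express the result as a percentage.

By sibling attribution (R1), Lior Delgado is treated as also owning Julia Delgado's interest in Redpoint Realty LP, giving 71% + 29% = 100%.
By sibling attribution (R1), Lior Delgado is treated as also owning Julia Delgado's interest in Bluewater Logistics SA, giving 12% + 77% = 89%.
Chain via Redpoint Realty LP → Clearview Shipping BV → Ironwood Ventures LLC (R3): 100% × 26% × 59% × 22% = 3.3748% of Quarry Group plc.
Chain via Bluewater Logistics SA → Orion Media Ltd → Harbor Holdings Ltd (R3): 89% × 61% × 77% × 45% = 18.811485% of Quarry Group plc.
Aggregating (R2): 3.3748% + 18.811485% = 22.186285%.

22.186285%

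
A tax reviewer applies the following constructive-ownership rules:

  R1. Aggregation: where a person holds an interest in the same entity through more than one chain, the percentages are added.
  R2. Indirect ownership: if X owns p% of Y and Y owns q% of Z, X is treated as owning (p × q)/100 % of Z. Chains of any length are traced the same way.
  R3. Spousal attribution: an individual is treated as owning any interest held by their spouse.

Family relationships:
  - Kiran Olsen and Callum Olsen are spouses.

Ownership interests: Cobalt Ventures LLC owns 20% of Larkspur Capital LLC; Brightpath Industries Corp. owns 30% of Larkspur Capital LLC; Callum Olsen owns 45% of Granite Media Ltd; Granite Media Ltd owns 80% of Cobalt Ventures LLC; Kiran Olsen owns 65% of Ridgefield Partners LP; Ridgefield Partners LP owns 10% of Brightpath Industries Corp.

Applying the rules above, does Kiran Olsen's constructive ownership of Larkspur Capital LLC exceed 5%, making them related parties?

Yes

By spousal attribution (R3), Kiran Olsen is treated as owning Callum Olsen's 45% interest in Granite Media Ltd.
Chain via Ridgefield Partners LP → Brightpath Industries Corp. (R2): 65% × 10% × 30% = 1.95% of Larkspur Capital LLC.
Chain via Granite Media Ltd → Cobalt Ventures LLC (R2): 45% × 80% × 20% = 7.2% of Larkspur Capital LLC.
Aggregating (R1): 1.95% + 7.2% = 9.15%.
9.15% exceeds the 5% threshold, so Kiran is a related party to Larkspur Capital LLC.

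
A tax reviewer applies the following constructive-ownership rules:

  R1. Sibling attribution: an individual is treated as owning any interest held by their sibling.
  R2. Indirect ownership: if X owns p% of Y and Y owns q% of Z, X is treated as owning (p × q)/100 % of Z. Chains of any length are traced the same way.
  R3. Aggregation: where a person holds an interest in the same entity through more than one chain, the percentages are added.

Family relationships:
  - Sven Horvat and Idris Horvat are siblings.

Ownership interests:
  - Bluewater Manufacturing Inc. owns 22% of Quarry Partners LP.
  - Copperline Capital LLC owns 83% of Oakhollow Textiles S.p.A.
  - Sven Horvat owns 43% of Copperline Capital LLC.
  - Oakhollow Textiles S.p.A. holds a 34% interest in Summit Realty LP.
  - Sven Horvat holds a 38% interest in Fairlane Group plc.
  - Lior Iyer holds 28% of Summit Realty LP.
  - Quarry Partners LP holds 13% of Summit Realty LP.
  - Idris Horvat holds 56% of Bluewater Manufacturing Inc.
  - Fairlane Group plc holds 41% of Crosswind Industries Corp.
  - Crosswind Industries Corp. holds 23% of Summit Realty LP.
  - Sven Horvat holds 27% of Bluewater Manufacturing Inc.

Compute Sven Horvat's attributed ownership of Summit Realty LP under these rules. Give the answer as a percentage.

18.0918%

By sibling attribution (R1), Sven Horvat is treated as also owning Idris Horvat's interest in Bluewater Manufacturing Inc, giving 27% + 56% = 83%.
Chain via Copperline Capital LLC → Oakhollow Textiles S.p.A. (R2): 43% × 83% × 34% = 12.1346% of Summit Realty LP.
Chain via Bluewater Manufacturing Inc. → Quarry Partners LP (R2): 83% × 22% × 13% = 2.3738% of Summit Realty LP.
Chain via Fairlane Group plc → Crosswind Industries Corp. (R2): 38% × 41% × 23% = 3.5834% of Summit Realty LP.
Aggregating (R3): 12.1346% + 2.3738% + 3.5834% = 18.0918%.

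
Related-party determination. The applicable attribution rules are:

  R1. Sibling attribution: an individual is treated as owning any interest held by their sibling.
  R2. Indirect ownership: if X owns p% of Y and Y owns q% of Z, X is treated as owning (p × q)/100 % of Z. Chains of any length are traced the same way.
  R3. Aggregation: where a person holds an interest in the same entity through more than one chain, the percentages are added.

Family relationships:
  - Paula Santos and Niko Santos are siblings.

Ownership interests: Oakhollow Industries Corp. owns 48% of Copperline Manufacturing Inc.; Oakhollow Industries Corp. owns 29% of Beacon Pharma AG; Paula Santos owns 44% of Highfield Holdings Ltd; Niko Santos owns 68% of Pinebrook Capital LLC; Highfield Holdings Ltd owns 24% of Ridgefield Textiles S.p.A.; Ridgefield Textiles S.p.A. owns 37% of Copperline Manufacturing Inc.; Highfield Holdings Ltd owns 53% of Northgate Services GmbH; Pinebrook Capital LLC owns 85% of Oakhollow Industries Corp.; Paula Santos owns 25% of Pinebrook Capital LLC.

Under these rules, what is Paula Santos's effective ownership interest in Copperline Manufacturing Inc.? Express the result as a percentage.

By sibling attribution (R1), Paula Santos is treated as also owning Niko Santos's interest in Pinebrook Capital LLC, giving 25% + 68% = 93%.
Chain via Highfield Holdings Ltd → Ridgefield Textiles S.p.A. (R2): 44% × 24% × 37% = 3.9072% of Copperline Manufacturing Inc.
Chain via Pinebrook Capital LLC → Oakhollow Industries Corp. (R2): 93% × 85% × 48% = 37.944% of Copperline Manufacturing Inc.
Aggregating (R3): 3.9072% + 37.944% = 41.8512%.

41.8512%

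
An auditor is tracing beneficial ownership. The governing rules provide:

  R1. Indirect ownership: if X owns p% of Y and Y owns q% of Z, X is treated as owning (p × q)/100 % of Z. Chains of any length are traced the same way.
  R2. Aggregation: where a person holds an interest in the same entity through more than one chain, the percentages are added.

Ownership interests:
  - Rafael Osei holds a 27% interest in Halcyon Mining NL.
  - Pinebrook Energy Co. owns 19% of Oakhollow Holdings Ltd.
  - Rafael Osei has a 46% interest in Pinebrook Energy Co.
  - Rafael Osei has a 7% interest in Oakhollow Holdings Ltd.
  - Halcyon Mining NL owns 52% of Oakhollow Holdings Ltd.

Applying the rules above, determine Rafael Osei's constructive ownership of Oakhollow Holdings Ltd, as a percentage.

Chain via Pinebrook Energy Co. (R1): 46% × 19% = 8.74% of Oakhollow Holdings Ltd.
Chain via Halcyon Mining NL (R1): 27% × 52% = 14.04% of Oakhollow Holdings Ltd.
Direct interest in Oakhollow Holdings Ltd: 7%.
Aggregating (R2): 8.74% + 14.04% + 7% = 29.78%.

29.78%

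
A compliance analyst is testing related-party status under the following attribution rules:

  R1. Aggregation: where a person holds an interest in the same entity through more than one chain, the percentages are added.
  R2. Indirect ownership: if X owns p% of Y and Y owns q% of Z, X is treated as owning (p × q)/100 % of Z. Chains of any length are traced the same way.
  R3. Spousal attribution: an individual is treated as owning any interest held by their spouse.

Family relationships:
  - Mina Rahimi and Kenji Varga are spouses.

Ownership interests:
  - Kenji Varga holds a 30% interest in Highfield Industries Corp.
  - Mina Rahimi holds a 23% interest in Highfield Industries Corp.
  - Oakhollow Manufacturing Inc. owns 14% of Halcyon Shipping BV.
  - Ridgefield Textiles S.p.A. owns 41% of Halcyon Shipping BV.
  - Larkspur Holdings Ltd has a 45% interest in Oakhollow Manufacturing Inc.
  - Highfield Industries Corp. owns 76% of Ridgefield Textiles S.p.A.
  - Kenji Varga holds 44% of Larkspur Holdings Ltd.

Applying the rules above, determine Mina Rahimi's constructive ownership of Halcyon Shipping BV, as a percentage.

19.2868%

By spousal attribution (R3), Mina Rahimi is treated as also owning Kenji Varga's interest in Highfield Industries Corp, giving 23% + 30% = 53%.
By spousal attribution (R3), Mina Rahimi is treated as owning Kenji Varga's 44% interest in Larkspur Holdings Ltd.
Chain via Highfield Industries Corp. → Ridgefield Textiles S.p.A. (R2): 53% × 76% × 41% = 16.5148% of Halcyon Shipping BV.
Chain via Larkspur Holdings Ltd → Oakhollow Manufacturing Inc. (R2): 44% × 45% × 14% = 2.772% of Halcyon Shipping BV.
Aggregating (R1): 16.5148% + 2.772% = 19.2868%.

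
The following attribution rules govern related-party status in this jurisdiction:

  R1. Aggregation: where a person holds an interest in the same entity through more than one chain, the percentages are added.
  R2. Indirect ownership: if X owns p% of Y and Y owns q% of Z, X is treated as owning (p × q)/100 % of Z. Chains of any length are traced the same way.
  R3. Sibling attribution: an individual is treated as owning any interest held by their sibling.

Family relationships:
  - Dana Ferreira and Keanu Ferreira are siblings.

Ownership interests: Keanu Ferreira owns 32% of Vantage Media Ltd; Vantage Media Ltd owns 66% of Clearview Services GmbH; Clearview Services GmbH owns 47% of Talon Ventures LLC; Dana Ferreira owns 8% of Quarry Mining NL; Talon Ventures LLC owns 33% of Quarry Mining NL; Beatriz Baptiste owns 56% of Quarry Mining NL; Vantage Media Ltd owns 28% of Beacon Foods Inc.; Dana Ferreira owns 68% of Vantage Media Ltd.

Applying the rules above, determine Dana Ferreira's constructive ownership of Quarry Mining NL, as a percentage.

18.2366%

By sibling attribution (R3), Dana Ferreira is treated as also owning Keanu Ferreira's interest in Vantage Media Ltd, giving 68% + 32% = 100%.
Chain via Vantage Media Ltd → Clearview Services GmbH → Talon Ventures LLC (R2): 100% × 66% × 47% × 33% = 10.2366% of Quarry Mining NL.
Direct interest in Quarry Mining NL: 8%.
Aggregating (R1): 10.2366% + 8% = 18.2366%.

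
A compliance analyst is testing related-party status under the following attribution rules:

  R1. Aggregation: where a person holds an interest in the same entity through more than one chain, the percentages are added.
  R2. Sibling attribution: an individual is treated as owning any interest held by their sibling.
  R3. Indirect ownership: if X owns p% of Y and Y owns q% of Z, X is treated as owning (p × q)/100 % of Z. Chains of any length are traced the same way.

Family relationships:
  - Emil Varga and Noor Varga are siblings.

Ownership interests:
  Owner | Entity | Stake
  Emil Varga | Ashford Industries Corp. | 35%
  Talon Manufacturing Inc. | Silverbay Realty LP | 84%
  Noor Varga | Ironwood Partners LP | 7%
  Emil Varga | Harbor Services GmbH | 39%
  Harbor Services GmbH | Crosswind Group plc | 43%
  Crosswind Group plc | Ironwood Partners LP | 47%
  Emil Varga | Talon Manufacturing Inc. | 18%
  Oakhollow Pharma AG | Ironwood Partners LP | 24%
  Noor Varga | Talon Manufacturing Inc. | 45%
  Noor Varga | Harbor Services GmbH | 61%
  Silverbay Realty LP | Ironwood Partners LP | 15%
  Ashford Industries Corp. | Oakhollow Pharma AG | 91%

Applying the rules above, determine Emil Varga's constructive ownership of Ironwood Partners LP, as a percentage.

By sibling attribution (R2), Emil Varga is treated as also owning Noor Varga's interest in Harbor Services GmbH, giving 39% + 61% = 100%.
By sibling attribution (R2), Emil Varga is treated as also owning Noor Varga's interest in Talon Manufacturing Inc, giving 18% + 45% = 63%.
By sibling attribution (R2), Emil Varga is treated as owning Noor Varga's 7% interest in Ironwood Partners LP.
Chain via Harbor Services GmbH → Crosswind Group plc (R3): 100% × 43% × 47% = 20.21% of Ironwood Partners LP.
Chain via Talon Manufacturing Inc. → Silverbay Realty LP (R3): 63% × 84% × 15% = 7.938% of Ironwood Partners LP.
Chain via Ashford Industries Corp. → Oakhollow Pharma AG (R3): 35% × 91% × 24% = 7.644% of Ironwood Partners LP.
Direct interest in Ironwood Partners LP: 7%.
Aggregating (R1): 20.21% + 7.938% + 7.644% + 7% = 42.792%.

42.792%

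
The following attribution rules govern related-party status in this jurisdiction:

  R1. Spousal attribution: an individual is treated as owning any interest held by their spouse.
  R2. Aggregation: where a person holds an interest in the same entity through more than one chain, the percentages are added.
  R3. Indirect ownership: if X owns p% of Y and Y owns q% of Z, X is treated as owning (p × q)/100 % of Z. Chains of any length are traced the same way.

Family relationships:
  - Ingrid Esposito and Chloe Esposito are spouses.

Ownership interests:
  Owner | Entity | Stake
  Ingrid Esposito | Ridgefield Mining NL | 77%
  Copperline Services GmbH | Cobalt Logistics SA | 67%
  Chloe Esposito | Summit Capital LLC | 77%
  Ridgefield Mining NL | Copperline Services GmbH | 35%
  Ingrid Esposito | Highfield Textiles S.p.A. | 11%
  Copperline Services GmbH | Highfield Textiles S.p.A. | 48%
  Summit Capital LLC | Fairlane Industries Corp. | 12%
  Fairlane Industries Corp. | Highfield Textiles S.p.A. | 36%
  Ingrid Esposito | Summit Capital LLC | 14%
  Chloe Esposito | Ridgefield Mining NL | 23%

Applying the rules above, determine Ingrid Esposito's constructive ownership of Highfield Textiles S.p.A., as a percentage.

By spousal attribution (R1), Ingrid Esposito is treated as also owning Chloe Esposito's interest in Summit Capital LLC, giving 14% + 77% = 91%.
By spousal attribution (R1), Ingrid Esposito is treated as also owning Chloe Esposito's interest in Ridgefield Mining NL, giving 77% + 23% = 100%.
Chain via Summit Capital LLC → Fairlane Industries Corp. (R3): 91% × 12% × 36% = 3.9312% of Highfield Textiles S.p.A.
Chain via Ridgefield Mining NL → Copperline Services GmbH (R3): 100% × 35% × 48% = 16.8% of Highfield Textiles S.p.A.
Direct interest in Highfield Textiles S.p.A: 11%.
Aggregating (R2): 3.9312% + 16.8% + 11% = 31.7312%.

31.7312%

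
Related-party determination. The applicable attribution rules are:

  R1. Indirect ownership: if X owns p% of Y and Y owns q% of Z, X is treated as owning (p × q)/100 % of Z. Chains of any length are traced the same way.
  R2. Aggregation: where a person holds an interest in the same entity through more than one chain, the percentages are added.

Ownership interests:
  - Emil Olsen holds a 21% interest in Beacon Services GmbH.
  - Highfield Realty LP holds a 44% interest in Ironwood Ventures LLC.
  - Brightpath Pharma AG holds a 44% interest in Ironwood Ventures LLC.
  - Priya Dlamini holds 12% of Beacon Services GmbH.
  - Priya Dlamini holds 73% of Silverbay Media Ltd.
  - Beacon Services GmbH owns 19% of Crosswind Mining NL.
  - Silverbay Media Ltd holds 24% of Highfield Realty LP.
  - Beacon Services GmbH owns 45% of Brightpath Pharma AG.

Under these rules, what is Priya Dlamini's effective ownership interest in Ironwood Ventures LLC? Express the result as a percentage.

Chain via Silverbay Media Ltd → Highfield Realty LP (R1): 73% × 24% × 44% = 7.7088% of Ironwood Ventures LLC.
Chain via Beacon Services GmbH → Brightpath Pharma AG (R1): 12% × 45% × 44% = 2.376% of Ironwood Ventures LLC.
Aggregating (R2): 7.7088% + 2.376% = 10.0848%.

10.0848%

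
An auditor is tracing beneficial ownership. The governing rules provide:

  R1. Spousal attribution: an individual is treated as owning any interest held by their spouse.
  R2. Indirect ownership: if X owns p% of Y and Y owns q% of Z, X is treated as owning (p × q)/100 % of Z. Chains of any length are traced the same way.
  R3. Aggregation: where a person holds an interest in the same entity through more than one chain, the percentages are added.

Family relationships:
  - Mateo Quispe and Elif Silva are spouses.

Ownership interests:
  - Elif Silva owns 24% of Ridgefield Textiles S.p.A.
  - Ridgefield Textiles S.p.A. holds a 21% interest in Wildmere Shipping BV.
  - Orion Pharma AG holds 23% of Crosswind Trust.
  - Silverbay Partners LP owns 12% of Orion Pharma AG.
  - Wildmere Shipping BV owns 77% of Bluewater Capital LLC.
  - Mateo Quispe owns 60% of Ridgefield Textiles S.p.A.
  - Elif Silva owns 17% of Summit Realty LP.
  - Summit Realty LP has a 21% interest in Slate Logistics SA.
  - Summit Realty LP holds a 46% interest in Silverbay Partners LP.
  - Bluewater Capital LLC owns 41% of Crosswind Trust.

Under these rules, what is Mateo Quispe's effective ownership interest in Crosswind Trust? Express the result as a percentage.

By spousal attribution (R1), Mateo Quispe is treated as also owning Elif Silva's interest in Ridgefield Textiles S.p.A, giving 60% + 24% = 84%.
By spousal attribution (R1), Mateo Quispe is treated as owning Elif Silva's 17% interest in Summit Realty LP.
Chain via Ridgefield Textiles S.p.A. → Wildmere Shipping BV → Bluewater Capital LLC (R2): 84% × 21% × 77% × 41% = 5.568948% of Crosswind Trust.
Chain via Summit Realty LP → Silverbay Partners LP → Orion Pharma AG (R2): 17% × 46% × 12% × 23% = 0.215832% of Crosswind Trust.
Aggregating (R3): 5.568948% + 0.215832% = 5.78478%.

5.78478%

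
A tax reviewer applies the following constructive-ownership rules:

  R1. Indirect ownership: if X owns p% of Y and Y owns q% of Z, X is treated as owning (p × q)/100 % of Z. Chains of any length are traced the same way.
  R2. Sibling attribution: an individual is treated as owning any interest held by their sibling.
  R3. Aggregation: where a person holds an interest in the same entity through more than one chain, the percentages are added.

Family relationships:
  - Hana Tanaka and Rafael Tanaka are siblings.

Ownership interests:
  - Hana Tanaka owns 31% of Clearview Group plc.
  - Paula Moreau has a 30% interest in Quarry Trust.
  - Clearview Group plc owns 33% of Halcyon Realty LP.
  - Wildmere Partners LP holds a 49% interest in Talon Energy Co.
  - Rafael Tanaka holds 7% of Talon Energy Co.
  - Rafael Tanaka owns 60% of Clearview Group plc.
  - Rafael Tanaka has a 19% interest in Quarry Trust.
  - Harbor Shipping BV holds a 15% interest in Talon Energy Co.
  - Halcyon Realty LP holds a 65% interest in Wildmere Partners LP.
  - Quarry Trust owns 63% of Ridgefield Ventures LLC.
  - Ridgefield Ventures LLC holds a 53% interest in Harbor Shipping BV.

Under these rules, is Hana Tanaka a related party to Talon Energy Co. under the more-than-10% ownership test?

By sibling attribution (R2), Hana Tanaka is treated as also owning Rafael Tanaka's interest in Clearview Group plc, giving 31% + 60% = 91%.
By sibling attribution (R2), Hana Tanaka is treated as owning Rafael Tanaka's 19% interest in Quarry Trust.
By sibling attribution (R2), Hana Tanaka is treated as owning Rafael Tanaka's 7% interest in Talon Energy Co.
Chain via Clearview Group plc → Halcyon Realty LP → Wildmere Partners LP (R1): 91% × 33% × 65% × 49% = 9.564555% of Talon Energy Co.
Chain via Quarry Trust → Ridgefield Ventures LLC → Harbor Shipping BV (R1): 19% × 63% × 53% × 15% = 0.951615% of Talon Energy Co.
Direct interest in Talon Energy Co: 7%.
Aggregating (R3): 9.564555% + 0.951615% + 7% = 17.51617%.
17.51617% exceeds the 10% threshold, so Hana is a related party to Talon Energy Co.

Yes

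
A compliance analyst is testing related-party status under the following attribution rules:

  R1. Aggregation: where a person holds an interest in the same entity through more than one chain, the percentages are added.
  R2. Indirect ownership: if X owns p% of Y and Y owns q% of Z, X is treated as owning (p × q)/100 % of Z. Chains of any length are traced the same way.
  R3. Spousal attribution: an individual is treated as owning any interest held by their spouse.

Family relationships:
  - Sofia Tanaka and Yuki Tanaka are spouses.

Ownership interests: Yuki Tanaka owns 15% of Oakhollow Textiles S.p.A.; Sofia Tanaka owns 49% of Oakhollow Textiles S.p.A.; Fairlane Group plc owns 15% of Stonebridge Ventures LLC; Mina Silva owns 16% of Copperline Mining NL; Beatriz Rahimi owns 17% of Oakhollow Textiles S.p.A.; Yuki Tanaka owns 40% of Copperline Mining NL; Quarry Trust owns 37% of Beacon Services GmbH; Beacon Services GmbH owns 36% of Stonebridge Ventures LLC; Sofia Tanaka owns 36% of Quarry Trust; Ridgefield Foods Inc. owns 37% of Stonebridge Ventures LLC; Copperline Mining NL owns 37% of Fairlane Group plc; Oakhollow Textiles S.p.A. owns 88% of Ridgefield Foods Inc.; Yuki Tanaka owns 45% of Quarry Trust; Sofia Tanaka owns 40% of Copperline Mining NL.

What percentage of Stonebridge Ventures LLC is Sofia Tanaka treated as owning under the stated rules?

By spousal attribution (R3), Sofia Tanaka is treated as also owning Yuki Tanaka's interest in Quarry Trust, giving 36% + 45% = 81%.
By spousal attribution (R3), Sofia Tanaka is treated as also owning Yuki Tanaka's interest in Oakhollow Textiles S.p.A, giving 49% + 15% = 64%.
By spousal attribution (R3), Sofia Tanaka is treated as also owning Yuki Tanaka's interest in Copperline Mining NL, giving 40% + 40% = 80%.
Chain via Quarry Trust → Beacon Services GmbH (R2): 81% × 37% × 36% = 10.7892% of Stonebridge Ventures LLC.
Chain via Oakhollow Textiles S.p.A. → Ridgefield Foods Inc. (R2): 64% × 88% × 37% = 20.8384% of Stonebridge Ventures LLC.
Chain via Copperline Mining NL → Fairlane Group plc (R2): 80% × 37% × 15% = 4.44% of Stonebridge Ventures LLC.
Aggregating (R1): 10.7892% + 20.8384% + 4.44% = 36.0676%.

36.0676%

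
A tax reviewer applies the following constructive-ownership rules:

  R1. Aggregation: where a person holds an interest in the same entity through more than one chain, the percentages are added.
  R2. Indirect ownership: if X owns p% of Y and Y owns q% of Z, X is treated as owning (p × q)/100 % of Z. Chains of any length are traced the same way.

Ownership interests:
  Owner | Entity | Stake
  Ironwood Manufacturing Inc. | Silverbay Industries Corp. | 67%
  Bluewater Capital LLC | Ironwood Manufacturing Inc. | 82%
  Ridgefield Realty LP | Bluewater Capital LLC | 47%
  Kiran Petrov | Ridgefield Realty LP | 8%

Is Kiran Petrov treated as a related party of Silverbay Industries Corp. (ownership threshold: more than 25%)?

No

Chain via Ridgefield Realty LP → Bluewater Capital LLC → Ironwood Manufacturing Inc. (R2): 8% × 47% × 82% × 67% = 2.065744% of Silverbay Industries Corp.
2.065744% does not exceed the 25% threshold, so Kiran is not a related party to Silverbay Industries Corp.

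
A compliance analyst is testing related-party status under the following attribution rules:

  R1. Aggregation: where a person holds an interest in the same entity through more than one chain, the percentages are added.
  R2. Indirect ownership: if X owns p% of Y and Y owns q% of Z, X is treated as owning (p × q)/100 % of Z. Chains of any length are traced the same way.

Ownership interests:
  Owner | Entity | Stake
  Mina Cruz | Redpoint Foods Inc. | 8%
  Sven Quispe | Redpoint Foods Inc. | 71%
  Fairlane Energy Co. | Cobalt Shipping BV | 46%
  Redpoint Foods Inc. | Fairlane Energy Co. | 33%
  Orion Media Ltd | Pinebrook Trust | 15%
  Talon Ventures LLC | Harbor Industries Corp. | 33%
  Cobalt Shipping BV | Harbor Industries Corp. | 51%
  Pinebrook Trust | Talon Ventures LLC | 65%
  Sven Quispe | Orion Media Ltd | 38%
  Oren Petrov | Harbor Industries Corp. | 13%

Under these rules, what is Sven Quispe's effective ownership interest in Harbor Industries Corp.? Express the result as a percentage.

6.719328%

Chain via Orion Media Ltd → Pinebrook Trust → Talon Ventures LLC (R2): 38% × 15% × 65% × 33% = 1.22265% of Harbor Industries Corp.
Chain via Redpoint Foods Inc. → Fairlane Energy Co. → Cobalt Shipping BV (R2): 71% × 33% × 46% × 51% = 5.496678% of Harbor Industries Corp.
Aggregating (R1): 1.22265% + 5.496678% = 6.719328%.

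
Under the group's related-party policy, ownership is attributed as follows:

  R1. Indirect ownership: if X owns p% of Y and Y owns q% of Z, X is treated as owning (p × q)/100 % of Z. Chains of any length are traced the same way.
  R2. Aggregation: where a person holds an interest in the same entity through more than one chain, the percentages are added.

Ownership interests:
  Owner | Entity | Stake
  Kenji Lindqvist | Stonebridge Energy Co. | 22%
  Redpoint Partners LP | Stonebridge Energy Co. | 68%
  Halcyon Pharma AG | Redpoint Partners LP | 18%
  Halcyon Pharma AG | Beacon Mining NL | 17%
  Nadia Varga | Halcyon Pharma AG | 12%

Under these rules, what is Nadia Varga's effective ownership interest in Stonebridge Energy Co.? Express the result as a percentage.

1.4688%

Chain via Halcyon Pharma AG → Redpoint Partners LP (R1): 12% × 18% × 68% = 1.4688% of Stonebridge Energy Co.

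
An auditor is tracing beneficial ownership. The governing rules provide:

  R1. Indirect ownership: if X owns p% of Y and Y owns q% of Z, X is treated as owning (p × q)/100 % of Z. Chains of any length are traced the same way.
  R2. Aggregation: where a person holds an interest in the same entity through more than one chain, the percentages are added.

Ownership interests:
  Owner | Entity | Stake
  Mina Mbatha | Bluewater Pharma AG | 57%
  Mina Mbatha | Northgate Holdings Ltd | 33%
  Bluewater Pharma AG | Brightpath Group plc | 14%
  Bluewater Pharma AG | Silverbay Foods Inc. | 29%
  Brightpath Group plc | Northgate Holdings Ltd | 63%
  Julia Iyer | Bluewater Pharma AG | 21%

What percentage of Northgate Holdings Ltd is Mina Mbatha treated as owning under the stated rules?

Chain via Bluewater Pharma AG → Brightpath Group plc (R1): 57% × 14% × 63% = 5.0274% of Northgate Holdings Ltd.
Direct interest in Northgate Holdings Ltd: 33%.
Aggregating (R2): 5.0274% + 33% = 38.0274%.

38.0274%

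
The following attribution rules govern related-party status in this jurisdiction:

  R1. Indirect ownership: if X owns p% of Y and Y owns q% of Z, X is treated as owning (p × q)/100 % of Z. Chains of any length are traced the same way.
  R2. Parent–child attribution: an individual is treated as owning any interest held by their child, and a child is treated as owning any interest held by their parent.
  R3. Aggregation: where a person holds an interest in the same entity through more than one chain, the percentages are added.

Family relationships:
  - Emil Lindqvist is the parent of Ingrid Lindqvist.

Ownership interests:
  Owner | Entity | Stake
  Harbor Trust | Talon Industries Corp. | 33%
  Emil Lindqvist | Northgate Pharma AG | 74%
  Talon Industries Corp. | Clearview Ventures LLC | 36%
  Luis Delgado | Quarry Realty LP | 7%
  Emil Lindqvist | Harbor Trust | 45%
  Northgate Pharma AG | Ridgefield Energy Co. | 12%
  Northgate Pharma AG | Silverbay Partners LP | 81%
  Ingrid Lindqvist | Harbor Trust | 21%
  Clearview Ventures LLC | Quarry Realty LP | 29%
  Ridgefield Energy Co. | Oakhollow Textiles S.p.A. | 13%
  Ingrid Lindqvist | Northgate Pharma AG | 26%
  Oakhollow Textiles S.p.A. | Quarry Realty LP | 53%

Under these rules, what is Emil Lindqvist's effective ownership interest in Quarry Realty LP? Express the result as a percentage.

By parent–child attribution (R2), Emil Lindqvist is treated as also owning Ingrid Lindqvist's interest in Harbor Trust, giving 45% + 21% = 66%.
By parent–child attribution (R2), Emil Lindqvist is treated as also owning Ingrid Lindqvist's interest in Northgate Pharma AG, giving 74% + 26% = 100%.
Chain via Harbor Trust → Talon Industries Corp. → Clearview Ventures LLC (R1): 66% × 33% × 36% × 29% = 2.273832% of Quarry Realty LP.
Chain via Northgate Pharma AG → Ridgefield Energy Co. → Oakhollow Textiles S.p.A. (R1): 100% × 12% × 13% × 53% = 0.8268% of Quarry Realty LP.
Aggregating (R3): 2.273832% + 0.8268% = 3.100632%.

3.100632%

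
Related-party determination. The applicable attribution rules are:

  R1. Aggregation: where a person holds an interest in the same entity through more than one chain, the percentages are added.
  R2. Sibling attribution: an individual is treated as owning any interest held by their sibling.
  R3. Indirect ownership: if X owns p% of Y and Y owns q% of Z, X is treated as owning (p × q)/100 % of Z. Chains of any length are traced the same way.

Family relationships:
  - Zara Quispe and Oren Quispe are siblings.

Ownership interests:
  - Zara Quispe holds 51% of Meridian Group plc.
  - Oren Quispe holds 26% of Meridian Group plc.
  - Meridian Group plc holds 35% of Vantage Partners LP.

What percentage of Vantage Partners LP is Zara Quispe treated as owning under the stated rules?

26.95%

By sibling attribution (R2), Zara Quispe is treated as also owning Oren Quispe's interest in Meridian Group plc, giving 51% + 26% = 77%.
Chain via Meridian Group plc (R3): 77% × 35% = 26.95% of Vantage Partners LP.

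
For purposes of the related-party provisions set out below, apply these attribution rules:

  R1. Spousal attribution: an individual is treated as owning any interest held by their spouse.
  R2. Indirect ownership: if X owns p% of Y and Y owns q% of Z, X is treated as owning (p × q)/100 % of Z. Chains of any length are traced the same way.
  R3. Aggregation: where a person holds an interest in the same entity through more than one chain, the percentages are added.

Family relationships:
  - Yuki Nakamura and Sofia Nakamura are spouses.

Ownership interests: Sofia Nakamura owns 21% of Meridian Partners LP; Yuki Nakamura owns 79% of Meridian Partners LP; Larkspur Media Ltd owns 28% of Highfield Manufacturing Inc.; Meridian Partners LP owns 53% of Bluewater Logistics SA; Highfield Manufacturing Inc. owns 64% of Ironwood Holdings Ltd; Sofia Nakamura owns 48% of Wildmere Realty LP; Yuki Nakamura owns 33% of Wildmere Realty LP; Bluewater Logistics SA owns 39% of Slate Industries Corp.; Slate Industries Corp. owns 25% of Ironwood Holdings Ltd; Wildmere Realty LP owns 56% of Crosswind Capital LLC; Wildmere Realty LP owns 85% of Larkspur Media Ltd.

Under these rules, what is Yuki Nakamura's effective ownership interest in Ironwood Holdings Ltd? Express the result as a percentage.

17.50542%

By spousal attribution (R1), Yuki Nakamura is treated as also owning Sofia Nakamura's interest in Wildmere Realty LP, giving 33% + 48% = 81%.
By spousal attribution (R1), Yuki Nakamura is treated as also owning Sofia Nakamura's interest in Meridian Partners LP, giving 79% + 21% = 100%.
Chain via Wildmere Realty LP → Larkspur Media Ltd → Highfield Manufacturing Inc. (R2): 81% × 85% × 28% × 64% = 12.33792% of Ironwood Holdings Ltd.
Chain via Meridian Partners LP → Bluewater Logistics SA → Slate Industries Corp. (R2): 100% × 53% × 39% × 25% = 5.1675% of Ironwood Holdings Ltd.
Aggregating (R3): 12.33792% + 5.1675% = 17.50542%.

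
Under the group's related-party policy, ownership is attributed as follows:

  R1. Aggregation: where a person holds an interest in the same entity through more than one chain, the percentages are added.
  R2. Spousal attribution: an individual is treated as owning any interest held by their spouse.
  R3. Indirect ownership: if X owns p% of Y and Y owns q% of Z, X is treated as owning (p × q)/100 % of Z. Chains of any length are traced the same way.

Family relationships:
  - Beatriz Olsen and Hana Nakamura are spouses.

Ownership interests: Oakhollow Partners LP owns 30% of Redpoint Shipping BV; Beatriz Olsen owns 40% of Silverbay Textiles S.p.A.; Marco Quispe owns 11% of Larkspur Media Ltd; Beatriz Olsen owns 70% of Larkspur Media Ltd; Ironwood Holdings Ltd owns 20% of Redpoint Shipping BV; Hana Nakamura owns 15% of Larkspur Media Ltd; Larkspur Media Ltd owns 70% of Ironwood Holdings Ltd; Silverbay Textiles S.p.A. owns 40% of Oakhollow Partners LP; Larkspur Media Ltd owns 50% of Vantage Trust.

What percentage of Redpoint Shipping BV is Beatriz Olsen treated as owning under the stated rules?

By spousal attribution (R2), Beatriz Olsen is treated as also owning Hana Nakamura's interest in Larkspur Media Ltd, giving 70% + 15% = 85%.
Chain via Silverbay Textiles S.p.A. → Oakhollow Partners LP (R3): 40% × 40% × 30% = 4.8% of Redpoint Shipping BV.
Chain via Larkspur Media Ltd → Ironwood Holdings Ltd (R3): 85% × 70% × 20% = 11.9% of Redpoint Shipping BV.
Aggregating (R1): 4.8% + 11.9% = 16.7%.

16.7%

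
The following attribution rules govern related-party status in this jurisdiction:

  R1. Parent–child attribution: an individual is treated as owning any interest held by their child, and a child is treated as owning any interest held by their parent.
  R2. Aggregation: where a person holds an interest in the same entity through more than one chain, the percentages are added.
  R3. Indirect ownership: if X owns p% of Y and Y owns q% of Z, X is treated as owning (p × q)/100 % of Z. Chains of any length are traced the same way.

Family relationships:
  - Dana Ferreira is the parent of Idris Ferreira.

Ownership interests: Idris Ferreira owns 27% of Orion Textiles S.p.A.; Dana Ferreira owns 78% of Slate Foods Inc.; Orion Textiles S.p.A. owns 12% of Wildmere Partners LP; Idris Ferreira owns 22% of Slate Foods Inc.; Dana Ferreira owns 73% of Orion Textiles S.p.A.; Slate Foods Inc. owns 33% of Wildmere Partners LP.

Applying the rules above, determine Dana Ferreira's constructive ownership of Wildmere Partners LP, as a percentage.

By parent–child attribution (R1), Dana Ferreira is treated as also owning Idris Ferreira's interest in Orion Textiles S.p.A, giving 73% + 27% = 100%.
By parent–child attribution (R1), Dana Ferreira is treated as also owning Idris Ferreira's interest in Slate Foods Inc, giving 78% + 22% = 100%.
Chain via Orion Textiles S.p.A. (R3): 100% × 12% = 12% of Wildmere Partners LP.
Chain via Slate Foods Inc. (R3): 100% × 33% = 33% of Wildmere Partners LP.
Aggregating (R2): 12% + 33% = 45%.

45%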